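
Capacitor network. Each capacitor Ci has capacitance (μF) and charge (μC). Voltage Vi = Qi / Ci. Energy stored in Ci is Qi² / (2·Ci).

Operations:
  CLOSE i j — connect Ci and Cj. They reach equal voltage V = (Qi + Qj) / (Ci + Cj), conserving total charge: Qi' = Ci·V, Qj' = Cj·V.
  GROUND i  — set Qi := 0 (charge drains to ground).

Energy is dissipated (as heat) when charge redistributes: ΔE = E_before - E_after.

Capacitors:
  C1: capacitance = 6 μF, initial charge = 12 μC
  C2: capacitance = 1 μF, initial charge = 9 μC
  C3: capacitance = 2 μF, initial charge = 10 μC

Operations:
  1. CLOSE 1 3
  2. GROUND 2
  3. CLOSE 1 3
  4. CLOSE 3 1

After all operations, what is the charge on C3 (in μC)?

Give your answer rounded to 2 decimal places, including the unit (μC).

Initial: C1(6μF, Q=12μC, V=2.00V), C2(1μF, Q=9μC, V=9.00V), C3(2μF, Q=10μC, V=5.00V)
Op 1: CLOSE 1-3: Q_total=22.00, C_total=8.00, V=2.75; Q1=16.50, Q3=5.50; dissipated=6.750
Op 2: GROUND 2: Q2=0; energy lost=40.500
Op 3: CLOSE 1-3: Q_total=22.00, C_total=8.00, V=2.75; Q1=16.50, Q3=5.50; dissipated=0.000
Op 4: CLOSE 3-1: Q_total=22.00, C_total=8.00, V=2.75; Q3=5.50, Q1=16.50; dissipated=0.000
Final charges: Q1=16.50, Q2=0.00, Q3=5.50

Answer: 5.50 μC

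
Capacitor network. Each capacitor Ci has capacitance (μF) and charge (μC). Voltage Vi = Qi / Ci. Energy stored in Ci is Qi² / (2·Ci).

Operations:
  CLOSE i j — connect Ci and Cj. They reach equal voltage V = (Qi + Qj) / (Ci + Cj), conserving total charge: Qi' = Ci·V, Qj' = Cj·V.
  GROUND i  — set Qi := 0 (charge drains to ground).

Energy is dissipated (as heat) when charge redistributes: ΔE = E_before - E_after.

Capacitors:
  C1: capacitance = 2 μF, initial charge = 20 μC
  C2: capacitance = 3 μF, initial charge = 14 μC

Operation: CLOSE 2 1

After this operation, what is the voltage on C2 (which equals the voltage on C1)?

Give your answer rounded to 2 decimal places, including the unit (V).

Answer: 6.80 V

Derivation:
Initial: C1(2μF, Q=20μC, V=10.00V), C2(3μF, Q=14μC, V=4.67V)
Op 1: CLOSE 2-1: Q_total=34.00, C_total=5.00, V=6.80; Q2=20.40, Q1=13.60; dissipated=17.067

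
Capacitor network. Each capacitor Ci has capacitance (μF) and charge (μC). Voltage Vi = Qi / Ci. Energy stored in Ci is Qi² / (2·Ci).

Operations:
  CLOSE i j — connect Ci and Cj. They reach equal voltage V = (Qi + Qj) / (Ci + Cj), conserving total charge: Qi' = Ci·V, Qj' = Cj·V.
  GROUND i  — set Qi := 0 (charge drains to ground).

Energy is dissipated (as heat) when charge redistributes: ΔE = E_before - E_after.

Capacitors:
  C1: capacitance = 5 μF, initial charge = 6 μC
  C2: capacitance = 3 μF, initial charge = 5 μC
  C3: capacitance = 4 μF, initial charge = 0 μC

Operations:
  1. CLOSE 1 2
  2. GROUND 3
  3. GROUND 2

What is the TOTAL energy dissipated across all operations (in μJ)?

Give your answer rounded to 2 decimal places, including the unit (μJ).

Answer: 3.04 μJ

Derivation:
Initial: C1(5μF, Q=6μC, V=1.20V), C2(3μF, Q=5μC, V=1.67V), C3(4μF, Q=0μC, V=0.00V)
Op 1: CLOSE 1-2: Q_total=11.00, C_total=8.00, V=1.38; Q1=6.88, Q2=4.12; dissipated=0.204
Op 2: GROUND 3: Q3=0; energy lost=0.000
Op 3: GROUND 2: Q2=0; energy lost=2.836
Total dissipated: 3.040 μJ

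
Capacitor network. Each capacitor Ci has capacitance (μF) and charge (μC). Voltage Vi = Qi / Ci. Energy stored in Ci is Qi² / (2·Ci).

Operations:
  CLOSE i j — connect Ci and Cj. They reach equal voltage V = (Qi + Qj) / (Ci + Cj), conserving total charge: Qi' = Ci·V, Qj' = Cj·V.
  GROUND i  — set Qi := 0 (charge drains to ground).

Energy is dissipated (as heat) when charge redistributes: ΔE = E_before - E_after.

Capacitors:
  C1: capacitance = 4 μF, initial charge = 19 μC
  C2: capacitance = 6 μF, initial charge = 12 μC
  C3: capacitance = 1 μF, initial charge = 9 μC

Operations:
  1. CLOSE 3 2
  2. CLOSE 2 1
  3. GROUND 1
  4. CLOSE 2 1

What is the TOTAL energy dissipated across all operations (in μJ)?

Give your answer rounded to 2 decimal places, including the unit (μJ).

Initial: C1(4μF, Q=19μC, V=4.75V), C2(6μF, Q=12μC, V=2.00V), C3(1μF, Q=9μC, V=9.00V)
Op 1: CLOSE 3-2: Q_total=21.00, C_total=7.00, V=3.00; Q3=3.00, Q2=18.00; dissipated=21.000
Op 2: CLOSE 2-1: Q_total=37.00, C_total=10.00, V=3.70; Q2=22.20, Q1=14.80; dissipated=3.675
Op 3: GROUND 1: Q1=0; energy lost=27.380
Op 4: CLOSE 2-1: Q_total=22.20, C_total=10.00, V=2.22; Q2=13.32, Q1=8.88; dissipated=16.428
Total dissipated: 68.483 μJ

Answer: 68.48 μJ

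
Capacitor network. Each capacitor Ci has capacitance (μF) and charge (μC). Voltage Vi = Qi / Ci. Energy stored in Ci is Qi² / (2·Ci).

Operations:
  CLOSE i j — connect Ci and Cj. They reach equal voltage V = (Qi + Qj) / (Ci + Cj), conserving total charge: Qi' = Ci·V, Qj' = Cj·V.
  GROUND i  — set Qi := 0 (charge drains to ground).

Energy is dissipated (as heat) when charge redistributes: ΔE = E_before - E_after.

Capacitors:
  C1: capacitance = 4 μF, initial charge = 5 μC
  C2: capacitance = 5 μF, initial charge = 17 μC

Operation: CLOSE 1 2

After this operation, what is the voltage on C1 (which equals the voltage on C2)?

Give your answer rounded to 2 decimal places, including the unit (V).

Initial: C1(4μF, Q=5μC, V=1.25V), C2(5μF, Q=17μC, V=3.40V)
Op 1: CLOSE 1-2: Q_total=22.00, C_total=9.00, V=2.44; Q1=9.78, Q2=12.22; dissipated=5.136

Answer: 2.44 V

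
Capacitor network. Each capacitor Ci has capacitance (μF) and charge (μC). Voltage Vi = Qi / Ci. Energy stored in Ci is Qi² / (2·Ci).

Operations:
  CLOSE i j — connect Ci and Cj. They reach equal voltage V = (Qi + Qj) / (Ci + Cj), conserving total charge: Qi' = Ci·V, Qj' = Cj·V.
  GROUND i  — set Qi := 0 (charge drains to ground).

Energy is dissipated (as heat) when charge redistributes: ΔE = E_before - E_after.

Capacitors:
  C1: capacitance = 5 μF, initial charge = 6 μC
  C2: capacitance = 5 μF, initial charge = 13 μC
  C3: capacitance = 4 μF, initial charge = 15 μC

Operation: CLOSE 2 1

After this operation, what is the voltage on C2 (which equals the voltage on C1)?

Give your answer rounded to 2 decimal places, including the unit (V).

Initial: C1(5μF, Q=6μC, V=1.20V), C2(5μF, Q=13μC, V=2.60V), C3(4μF, Q=15μC, V=3.75V)
Op 1: CLOSE 2-1: Q_total=19.00, C_total=10.00, V=1.90; Q2=9.50, Q1=9.50; dissipated=2.450

Answer: 1.90 V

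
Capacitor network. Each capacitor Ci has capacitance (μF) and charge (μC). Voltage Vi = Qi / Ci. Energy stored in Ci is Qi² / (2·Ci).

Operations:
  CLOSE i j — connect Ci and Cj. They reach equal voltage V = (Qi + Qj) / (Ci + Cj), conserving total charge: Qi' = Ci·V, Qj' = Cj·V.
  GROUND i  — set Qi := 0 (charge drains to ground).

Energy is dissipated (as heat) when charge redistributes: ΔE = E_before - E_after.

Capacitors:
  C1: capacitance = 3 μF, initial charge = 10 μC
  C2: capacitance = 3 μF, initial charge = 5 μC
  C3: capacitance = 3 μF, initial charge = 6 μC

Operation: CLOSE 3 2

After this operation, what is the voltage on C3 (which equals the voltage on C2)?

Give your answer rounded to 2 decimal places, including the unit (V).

Initial: C1(3μF, Q=10μC, V=3.33V), C2(3μF, Q=5μC, V=1.67V), C3(3μF, Q=6μC, V=2.00V)
Op 1: CLOSE 3-2: Q_total=11.00, C_total=6.00, V=1.83; Q3=5.50, Q2=5.50; dissipated=0.083

Answer: 1.83 V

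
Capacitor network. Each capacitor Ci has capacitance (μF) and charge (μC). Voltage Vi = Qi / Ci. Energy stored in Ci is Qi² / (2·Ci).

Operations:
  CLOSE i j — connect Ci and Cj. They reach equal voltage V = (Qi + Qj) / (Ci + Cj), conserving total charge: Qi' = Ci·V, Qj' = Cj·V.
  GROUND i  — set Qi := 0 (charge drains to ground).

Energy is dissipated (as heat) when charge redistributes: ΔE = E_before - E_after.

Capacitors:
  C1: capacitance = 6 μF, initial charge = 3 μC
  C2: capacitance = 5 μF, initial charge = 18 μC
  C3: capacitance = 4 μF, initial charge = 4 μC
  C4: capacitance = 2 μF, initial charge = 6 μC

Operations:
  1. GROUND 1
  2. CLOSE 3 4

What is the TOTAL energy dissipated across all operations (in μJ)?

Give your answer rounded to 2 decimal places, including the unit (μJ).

Initial: C1(6μF, Q=3μC, V=0.50V), C2(5μF, Q=18μC, V=3.60V), C3(4μF, Q=4μC, V=1.00V), C4(2μF, Q=6μC, V=3.00V)
Op 1: GROUND 1: Q1=0; energy lost=0.750
Op 2: CLOSE 3-4: Q_total=10.00, C_total=6.00, V=1.67; Q3=6.67, Q4=3.33; dissipated=2.667
Total dissipated: 3.417 μJ

Answer: 3.42 μJ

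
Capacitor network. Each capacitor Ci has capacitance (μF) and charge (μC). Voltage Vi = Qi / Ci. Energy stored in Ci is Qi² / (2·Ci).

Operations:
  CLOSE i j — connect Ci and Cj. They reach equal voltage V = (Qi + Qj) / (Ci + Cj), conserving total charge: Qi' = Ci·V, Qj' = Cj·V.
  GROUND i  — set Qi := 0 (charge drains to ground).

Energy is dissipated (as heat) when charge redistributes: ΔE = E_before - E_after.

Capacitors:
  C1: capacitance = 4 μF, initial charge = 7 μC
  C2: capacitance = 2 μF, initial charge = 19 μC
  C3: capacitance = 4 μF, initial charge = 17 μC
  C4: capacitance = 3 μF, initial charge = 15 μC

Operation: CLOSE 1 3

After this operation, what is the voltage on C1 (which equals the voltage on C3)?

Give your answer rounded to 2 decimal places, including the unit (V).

Initial: C1(4μF, Q=7μC, V=1.75V), C2(2μF, Q=19μC, V=9.50V), C3(4μF, Q=17μC, V=4.25V), C4(3μF, Q=15μC, V=5.00V)
Op 1: CLOSE 1-3: Q_total=24.00, C_total=8.00, V=3.00; Q1=12.00, Q3=12.00; dissipated=6.250

Answer: 3.00 V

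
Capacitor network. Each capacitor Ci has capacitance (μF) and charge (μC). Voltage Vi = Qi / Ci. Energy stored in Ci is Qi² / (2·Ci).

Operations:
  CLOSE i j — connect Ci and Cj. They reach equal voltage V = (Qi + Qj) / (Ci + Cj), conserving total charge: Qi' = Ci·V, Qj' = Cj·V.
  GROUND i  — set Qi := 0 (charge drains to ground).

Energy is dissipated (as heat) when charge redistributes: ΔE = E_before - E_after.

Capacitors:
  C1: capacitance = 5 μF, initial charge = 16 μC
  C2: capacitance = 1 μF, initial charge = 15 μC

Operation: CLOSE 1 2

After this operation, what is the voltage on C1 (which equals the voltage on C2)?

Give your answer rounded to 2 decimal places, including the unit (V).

Answer: 5.17 V

Derivation:
Initial: C1(5μF, Q=16μC, V=3.20V), C2(1μF, Q=15μC, V=15.00V)
Op 1: CLOSE 1-2: Q_total=31.00, C_total=6.00, V=5.17; Q1=25.83, Q2=5.17; dissipated=58.017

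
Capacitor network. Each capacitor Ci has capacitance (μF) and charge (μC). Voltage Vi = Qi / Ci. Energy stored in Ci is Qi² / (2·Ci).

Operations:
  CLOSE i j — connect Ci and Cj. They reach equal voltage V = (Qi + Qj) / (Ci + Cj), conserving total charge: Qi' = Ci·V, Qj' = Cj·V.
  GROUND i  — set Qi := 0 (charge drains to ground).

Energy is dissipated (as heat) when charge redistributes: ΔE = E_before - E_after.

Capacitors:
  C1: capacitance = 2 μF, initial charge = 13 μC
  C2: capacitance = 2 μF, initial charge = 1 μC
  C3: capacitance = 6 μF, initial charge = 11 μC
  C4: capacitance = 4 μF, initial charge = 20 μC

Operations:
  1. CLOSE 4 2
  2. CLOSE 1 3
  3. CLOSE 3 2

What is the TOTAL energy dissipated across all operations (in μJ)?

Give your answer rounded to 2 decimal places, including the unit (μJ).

Answer: 30.02 μJ

Derivation:
Initial: C1(2μF, Q=13μC, V=6.50V), C2(2μF, Q=1μC, V=0.50V), C3(6μF, Q=11μC, V=1.83V), C4(4μF, Q=20μC, V=5.00V)
Op 1: CLOSE 4-2: Q_total=21.00, C_total=6.00, V=3.50; Q4=14.00, Q2=7.00; dissipated=13.500
Op 2: CLOSE 1-3: Q_total=24.00, C_total=8.00, V=3.00; Q1=6.00, Q3=18.00; dissipated=16.333
Op 3: CLOSE 3-2: Q_total=25.00, C_total=8.00, V=3.12; Q3=18.75, Q2=6.25; dissipated=0.188
Total dissipated: 30.021 μJ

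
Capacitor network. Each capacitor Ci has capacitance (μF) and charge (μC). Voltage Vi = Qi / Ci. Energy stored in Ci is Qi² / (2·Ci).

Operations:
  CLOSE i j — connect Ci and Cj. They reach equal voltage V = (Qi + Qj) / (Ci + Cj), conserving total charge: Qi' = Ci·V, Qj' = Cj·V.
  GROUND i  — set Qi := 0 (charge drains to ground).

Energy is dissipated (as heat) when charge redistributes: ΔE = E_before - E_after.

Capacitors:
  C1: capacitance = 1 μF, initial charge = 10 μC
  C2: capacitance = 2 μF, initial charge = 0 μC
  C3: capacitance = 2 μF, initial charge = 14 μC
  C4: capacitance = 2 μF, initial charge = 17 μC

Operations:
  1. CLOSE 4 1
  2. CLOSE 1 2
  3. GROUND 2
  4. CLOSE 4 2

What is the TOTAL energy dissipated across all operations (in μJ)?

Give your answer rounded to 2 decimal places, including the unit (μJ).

Initial: C1(1μF, Q=10μC, V=10.00V), C2(2μF, Q=0μC, V=0.00V), C3(2μF, Q=14μC, V=7.00V), C4(2μF, Q=17μC, V=8.50V)
Op 1: CLOSE 4-1: Q_total=27.00, C_total=3.00, V=9.00; Q4=18.00, Q1=9.00; dissipated=0.750
Op 2: CLOSE 1-2: Q_total=9.00, C_total=3.00, V=3.00; Q1=3.00, Q2=6.00; dissipated=27.000
Op 3: GROUND 2: Q2=0; energy lost=9.000
Op 4: CLOSE 4-2: Q_total=18.00, C_total=4.00, V=4.50; Q4=9.00, Q2=9.00; dissipated=40.500
Total dissipated: 77.250 μJ

Answer: 77.25 μJ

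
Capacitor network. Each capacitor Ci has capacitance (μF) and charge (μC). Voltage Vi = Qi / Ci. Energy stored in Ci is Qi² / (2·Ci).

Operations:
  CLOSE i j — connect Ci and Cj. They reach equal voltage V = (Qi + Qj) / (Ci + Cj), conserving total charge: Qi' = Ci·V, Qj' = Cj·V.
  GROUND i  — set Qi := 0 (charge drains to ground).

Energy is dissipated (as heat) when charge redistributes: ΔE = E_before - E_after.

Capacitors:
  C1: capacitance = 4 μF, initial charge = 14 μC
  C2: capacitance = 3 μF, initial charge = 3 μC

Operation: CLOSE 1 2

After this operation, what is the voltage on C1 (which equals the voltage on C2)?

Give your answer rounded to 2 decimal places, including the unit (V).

Answer: 2.43 V

Derivation:
Initial: C1(4μF, Q=14μC, V=3.50V), C2(3μF, Q=3μC, V=1.00V)
Op 1: CLOSE 1-2: Q_total=17.00, C_total=7.00, V=2.43; Q1=9.71, Q2=7.29; dissipated=5.357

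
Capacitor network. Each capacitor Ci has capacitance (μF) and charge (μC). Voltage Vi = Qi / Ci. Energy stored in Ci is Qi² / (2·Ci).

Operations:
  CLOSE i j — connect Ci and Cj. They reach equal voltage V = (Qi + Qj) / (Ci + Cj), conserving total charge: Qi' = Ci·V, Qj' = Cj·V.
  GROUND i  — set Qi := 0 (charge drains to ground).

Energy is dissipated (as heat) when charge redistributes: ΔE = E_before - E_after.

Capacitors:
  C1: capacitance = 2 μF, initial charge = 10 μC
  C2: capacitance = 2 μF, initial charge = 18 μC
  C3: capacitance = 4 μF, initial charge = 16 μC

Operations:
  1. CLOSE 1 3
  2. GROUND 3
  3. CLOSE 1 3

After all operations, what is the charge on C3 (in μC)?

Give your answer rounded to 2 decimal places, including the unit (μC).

Answer: 5.78 μC

Derivation:
Initial: C1(2μF, Q=10μC, V=5.00V), C2(2μF, Q=18μC, V=9.00V), C3(4μF, Q=16μC, V=4.00V)
Op 1: CLOSE 1-3: Q_total=26.00, C_total=6.00, V=4.33; Q1=8.67, Q3=17.33; dissipated=0.667
Op 2: GROUND 3: Q3=0; energy lost=37.556
Op 3: CLOSE 1-3: Q_total=8.67, C_total=6.00, V=1.44; Q1=2.89, Q3=5.78; dissipated=12.519
Final charges: Q1=2.89, Q2=18.00, Q3=5.78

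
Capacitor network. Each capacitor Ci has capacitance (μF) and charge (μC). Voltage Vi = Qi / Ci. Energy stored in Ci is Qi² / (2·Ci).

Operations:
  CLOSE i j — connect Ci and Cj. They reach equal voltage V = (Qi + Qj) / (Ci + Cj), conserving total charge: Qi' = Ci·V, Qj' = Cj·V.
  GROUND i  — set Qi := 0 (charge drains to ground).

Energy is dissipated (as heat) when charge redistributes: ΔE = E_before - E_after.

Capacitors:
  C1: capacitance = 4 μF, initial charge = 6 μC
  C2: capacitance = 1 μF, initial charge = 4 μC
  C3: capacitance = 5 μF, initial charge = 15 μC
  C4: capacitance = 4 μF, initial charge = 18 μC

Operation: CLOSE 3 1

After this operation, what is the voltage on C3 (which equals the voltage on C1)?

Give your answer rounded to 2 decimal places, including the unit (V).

Answer: 2.33 V

Derivation:
Initial: C1(4μF, Q=6μC, V=1.50V), C2(1μF, Q=4μC, V=4.00V), C3(5μF, Q=15μC, V=3.00V), C4(4μF, Q=18μC, V=4.50V)
Op 1: CLOSE 3-1: Q_total=21.00, C_total=9.00, V=2.33; Q3=11.67, Q1=9.33; dissipated=2.500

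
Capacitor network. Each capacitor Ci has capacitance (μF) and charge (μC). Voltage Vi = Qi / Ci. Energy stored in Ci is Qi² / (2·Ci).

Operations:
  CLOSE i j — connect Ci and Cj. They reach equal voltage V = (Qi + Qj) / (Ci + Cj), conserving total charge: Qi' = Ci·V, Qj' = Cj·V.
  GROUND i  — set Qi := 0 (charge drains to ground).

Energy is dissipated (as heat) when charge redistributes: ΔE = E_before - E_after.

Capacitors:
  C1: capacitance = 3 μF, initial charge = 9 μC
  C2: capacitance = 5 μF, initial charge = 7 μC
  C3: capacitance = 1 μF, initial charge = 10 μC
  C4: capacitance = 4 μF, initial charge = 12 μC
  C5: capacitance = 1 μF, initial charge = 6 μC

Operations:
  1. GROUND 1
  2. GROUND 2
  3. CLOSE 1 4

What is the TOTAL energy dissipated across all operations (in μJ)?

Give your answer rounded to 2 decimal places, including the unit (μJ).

Initial: C1(3μF, Q=9μC, V=3.00V), C2(5μF, Q=7μC, V=1.40V), C3(1μF, Q=10μC, V=10.00V), C4(4μF, Q=12μC, V=3.00V), C5(1μF, Q=6μC, V=6.00V)
Op 1: GROUND 1: Q1=0; energy lost=13.500
Op 2: GROUND 2: Q2=0; energy lost=4.900
Op 3: CLOSE 1-4: Q_total=12.00, C_total=7.00, V=1.71; Q1=5.14, Q4=6.86; dissipated=7.714
Total dissipated: 26.114 μJ

Answer: 26.11 μJ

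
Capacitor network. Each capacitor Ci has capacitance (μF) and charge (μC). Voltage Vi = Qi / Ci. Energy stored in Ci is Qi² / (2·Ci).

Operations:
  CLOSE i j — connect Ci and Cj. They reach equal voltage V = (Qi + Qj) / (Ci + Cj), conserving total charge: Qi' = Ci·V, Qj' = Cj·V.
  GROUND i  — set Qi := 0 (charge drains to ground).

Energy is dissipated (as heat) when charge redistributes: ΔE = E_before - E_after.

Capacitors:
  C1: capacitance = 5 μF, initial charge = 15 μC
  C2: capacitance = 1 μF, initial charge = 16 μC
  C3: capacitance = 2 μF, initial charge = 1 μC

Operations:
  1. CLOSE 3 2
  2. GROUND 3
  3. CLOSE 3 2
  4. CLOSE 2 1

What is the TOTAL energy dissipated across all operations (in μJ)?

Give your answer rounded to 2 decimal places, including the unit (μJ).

Initial: C1(5μF, Q=15μC, V=3.00V), C2(1μF, Q=16μC, V=16.00V), C3(2μF, Q=1μC, V=0.50V)
Op 1: CLOSE 3-2: Q_total=17.00, C_total=3.00, V=5.67; Q3=11.33, Q2=5.67; dissipated=80.083
Op 2: GROUND 3: Q3=0; energy lost=32.111
Op 3: CLOSE 3-2: Q_total=5.67, C_total=3.00, V=1.89; Q3=3.78, Q2=1.89; dissipated=10.704
Op 4: CLOSE 2-1: Q_total=16.89, C_total=6.00, V=2.81; Q2=2.81, Q1=14.07; dissipated=0.514
Total dissipated: 123.413 μJ

Answer: 123.41 μJ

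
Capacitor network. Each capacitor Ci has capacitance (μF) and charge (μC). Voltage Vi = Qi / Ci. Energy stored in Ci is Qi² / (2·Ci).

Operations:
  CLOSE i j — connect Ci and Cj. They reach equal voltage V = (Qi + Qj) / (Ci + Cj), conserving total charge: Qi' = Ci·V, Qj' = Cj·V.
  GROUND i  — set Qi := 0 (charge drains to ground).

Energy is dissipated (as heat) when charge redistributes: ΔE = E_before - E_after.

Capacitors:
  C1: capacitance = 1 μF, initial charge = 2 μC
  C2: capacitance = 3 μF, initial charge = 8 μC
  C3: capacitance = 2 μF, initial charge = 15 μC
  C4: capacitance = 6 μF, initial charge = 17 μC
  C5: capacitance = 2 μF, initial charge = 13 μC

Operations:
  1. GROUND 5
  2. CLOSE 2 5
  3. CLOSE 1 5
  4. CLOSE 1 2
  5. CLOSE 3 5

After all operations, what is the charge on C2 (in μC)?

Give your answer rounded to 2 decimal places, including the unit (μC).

Initial: C1(1μF, Q=2μC, V=2.00V), C2(3μF, Q=8μC, V=2.67V), C3(2μF, Q=15μC, V=7.50V), C4(6μF, Q=17μC, V=2.83V), C5(2μF, Q=13μC, V=6.50V)
Op 1: GROUND 5: Q5=0; energy lost=42.250
Op 2: CLOSE 2-5: Q_total=8.00, C_total=5.00, V=1.60; Q2=4.80, Q5=3.20; dissipated=4.267
Op 3: CLOSE 1-5: Q_total=5.20, C_total=3.00, V=1.73; Q1=1.73, Q5=3.47; dissipated=0.053
Op 4: CLOSE 1-2: Q_total=6.53, C_total=4.00, V=1.63; Q1=1.63, Q2=4.90; dissipated=0.007
Op 5: CLOSE 3-5: Q_total=18.47, C_total=4.00, V=4.62; Q3=9.23, Q5=9.23; dissipated=16.627
Final charges: Q1=1.63, Q2=4.90, Q3=9.23, Q4=17.00, Q5=9.23

Answer: 4.90 μC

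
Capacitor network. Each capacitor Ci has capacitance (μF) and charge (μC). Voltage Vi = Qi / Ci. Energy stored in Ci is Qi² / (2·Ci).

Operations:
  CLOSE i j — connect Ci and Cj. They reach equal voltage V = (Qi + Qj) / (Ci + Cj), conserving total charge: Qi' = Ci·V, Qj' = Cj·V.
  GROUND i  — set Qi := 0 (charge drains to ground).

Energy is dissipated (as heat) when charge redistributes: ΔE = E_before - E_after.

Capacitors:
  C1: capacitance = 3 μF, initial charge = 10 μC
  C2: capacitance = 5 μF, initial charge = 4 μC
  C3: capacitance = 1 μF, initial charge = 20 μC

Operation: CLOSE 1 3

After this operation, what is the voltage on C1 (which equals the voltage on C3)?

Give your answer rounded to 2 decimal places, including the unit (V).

Initial: C1(3μF, Q=10μC, V=3.33V), C2(5μF, Q=4μC, V=0.80V), C3(1μF, Q=20μC, V=20.00V)
Op 1: CLOSE 1-3: Q_total=30.00, C_total=4.00, V=7.50; Q1=22.50, Q3=7.50; dissipated=104.167

Answer: 7.50 V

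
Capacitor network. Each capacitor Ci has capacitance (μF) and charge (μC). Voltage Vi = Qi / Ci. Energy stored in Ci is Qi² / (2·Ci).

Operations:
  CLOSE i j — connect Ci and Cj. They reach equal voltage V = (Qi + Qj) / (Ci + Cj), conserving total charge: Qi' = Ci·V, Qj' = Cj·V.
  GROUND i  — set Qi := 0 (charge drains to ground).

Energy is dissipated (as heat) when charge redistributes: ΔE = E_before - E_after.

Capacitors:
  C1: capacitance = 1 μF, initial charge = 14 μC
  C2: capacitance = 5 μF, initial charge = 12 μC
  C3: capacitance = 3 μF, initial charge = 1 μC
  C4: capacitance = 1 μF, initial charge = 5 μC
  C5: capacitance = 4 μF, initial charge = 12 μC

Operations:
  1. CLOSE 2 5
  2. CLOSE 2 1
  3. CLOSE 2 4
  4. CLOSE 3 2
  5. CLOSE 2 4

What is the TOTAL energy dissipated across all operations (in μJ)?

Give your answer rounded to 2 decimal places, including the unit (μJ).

Initial: C1(1μF, Q=14μC, V=14.00V), C2(5μF, Q=12μC, V=2.40V), C3(3μF, Q=1μC, V=0.33V), C4(1μF, Q=5μC, V=5.00V), C5(4μF, Q=12μC, V=3.00V)
Op 1: CLOSE 2-5: Q_total=24.00, C_total=9.00, V=2.67; Q2=13.33, Q5=10.67; dissipated=0.400
Op 2: CLOSE 2-1: Q_total=27.33, C_total=6.00, V=4.56; Q2=22.78, Q1=4.56; dissipated=53.519
Op 3: CLOSE 2-4: Q_total=27.78, C_total=6.00, V=4.63; Q2=23.15, Q4=4.63; dissipated=0.082
Op 4: CLOSE 3-2: Q_total=24.15, C_total=8.00, V=3.02; Q3=9.06, Q2=15.09; dissipated=17.305
Op 5: CLOSE 2-4: Q_total=19.72, C_total=6.00, V=3.29; Q2=16.44, Q4=3.29; dissipated=1.082
Total dissipated: 72.387 μJ

Answer: 72.39 μJ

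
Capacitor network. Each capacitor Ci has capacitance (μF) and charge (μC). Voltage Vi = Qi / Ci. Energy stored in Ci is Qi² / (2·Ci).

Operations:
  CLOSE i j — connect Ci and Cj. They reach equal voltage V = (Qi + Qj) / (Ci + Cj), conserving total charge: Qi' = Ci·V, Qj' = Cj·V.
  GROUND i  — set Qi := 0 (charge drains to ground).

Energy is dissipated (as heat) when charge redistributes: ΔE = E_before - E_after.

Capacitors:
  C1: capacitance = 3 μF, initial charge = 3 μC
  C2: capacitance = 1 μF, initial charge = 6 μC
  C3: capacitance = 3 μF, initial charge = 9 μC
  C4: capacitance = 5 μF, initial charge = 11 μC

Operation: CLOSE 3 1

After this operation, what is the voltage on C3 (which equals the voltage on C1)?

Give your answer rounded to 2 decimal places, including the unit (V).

Initial: C1(3μF, Q=3μC, V=1.00V), C2(1μF, Q=6μC, V=6.00V), C3(3μF, Q=9μC, V=3.00V), C4(5μF, Q=11μC, V=2.20V)
Op 1: CLOSE 3-1: Q_total=12.00, C_total=6.00, V=2.00; Q3=6.00, Q1=6.00; dissipated=3.000

Answer: 2.00 V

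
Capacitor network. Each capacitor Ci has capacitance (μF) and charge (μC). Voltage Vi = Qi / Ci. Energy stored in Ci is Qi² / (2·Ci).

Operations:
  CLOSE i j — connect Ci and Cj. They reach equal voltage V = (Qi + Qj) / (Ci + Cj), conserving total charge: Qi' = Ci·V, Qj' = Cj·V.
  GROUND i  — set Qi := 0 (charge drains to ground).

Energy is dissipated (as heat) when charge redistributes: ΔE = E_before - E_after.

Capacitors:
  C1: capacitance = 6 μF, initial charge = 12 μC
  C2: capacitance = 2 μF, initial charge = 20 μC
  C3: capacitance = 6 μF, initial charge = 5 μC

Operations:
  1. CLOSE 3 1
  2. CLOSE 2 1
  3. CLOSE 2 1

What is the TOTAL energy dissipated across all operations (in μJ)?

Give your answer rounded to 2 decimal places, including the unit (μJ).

Answer: 57.30 μJ

Derivation:
Initial: C1(6μF, Q=12μC, V=2.00V), C2(2μF, Q=20μC, V=10.00V), C3(6μF, Q=5μC, V=0.83V)
Op 1: CLOSE 3-1: Q_total=17.00, C_total=12.00, V=1.42; Q3=8.50, Q1=8.50; dissipated=2.042
Op 2: CLOSE 2-1: Q_total=28.50, C_total=8.00, V=3.56; Q2=7.12, Q1=21.38; dissipated=55.255
Op 3: CLOSE 2-1: Q_total=28.50, C_total=8.00, V=3.56; Q2=7.12, Q1=21.38; dissipated=0.000
Total dissipated: 57.297 μJ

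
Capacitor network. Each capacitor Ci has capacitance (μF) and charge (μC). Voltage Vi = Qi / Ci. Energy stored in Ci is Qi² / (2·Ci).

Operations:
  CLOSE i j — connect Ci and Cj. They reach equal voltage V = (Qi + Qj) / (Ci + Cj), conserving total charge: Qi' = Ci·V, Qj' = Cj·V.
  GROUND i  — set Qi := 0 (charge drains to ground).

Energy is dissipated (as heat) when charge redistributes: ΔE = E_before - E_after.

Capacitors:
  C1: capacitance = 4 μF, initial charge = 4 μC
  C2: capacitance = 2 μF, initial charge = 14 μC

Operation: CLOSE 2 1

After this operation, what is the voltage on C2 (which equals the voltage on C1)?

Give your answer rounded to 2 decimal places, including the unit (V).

Initial: C1(4μF, Q=4μC, V=1.00V), C2(2μF, Q=14μC, V=7.00V)
Op 1: CLOSE 2-1: Q_total=18.00, C_total=6.00, V=3.00; Q2=6.00, Q1=12.00; dissipated=24.000

Answer: 3.00 V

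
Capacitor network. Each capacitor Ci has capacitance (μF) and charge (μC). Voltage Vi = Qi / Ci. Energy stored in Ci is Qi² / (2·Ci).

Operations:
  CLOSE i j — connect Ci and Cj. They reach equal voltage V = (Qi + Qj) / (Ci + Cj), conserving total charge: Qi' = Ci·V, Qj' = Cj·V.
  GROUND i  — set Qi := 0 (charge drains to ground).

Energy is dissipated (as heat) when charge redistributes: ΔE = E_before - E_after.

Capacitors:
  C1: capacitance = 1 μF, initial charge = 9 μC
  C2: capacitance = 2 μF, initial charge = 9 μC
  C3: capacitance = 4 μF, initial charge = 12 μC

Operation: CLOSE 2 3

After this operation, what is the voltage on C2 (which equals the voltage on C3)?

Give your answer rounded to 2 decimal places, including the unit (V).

Initial: C1(1μF, Q=9μC, V=9.00V), C2(2μF, Q=9μC, V=4.50V), C3(4μF, Q=12μC, V=3.00V)
Op 1: CLOSE 2-3: Q_total=21.00, C_total=6.00, V=3.50; Q2=7.00, Q3=14.00; dissipated=1.500

Answer: 3.50 V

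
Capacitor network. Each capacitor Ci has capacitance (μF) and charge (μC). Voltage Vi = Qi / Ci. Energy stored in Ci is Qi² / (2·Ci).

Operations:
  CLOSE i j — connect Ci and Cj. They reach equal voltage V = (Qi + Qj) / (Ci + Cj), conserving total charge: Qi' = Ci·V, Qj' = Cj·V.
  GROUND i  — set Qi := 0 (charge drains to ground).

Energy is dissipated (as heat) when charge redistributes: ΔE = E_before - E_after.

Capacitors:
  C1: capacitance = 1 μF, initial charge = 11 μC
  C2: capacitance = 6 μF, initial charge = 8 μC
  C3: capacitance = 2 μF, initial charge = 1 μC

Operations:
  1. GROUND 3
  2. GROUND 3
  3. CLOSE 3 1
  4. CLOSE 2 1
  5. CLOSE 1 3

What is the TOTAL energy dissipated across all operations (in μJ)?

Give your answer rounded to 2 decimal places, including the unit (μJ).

Answer: 44.25 μJ

Derivation:
Initial: C1(1μF, Q=11μC, V=11.00V), C2(6μF, Q=8μC, V=1.33V), C3(2μF, Q=1μC, V=0.50V)
Op 1: GROUND 3: Q3=0; energy lost=0.250
Op 2: GROUND 3: Q3=0; energy lost=0.000
Op 3: CLOSE 3-1: Q_total=11.00, C_total=3.00, V=3.67; Q3=7.33, Q1=3.67; dissipated=40.333
Op 4: CLOSE 2-1: Q_total=11.67, C_total=7.00, V=1.67; Q2=10.00, Q1=1.67; dissipated=2.333
Op 5: CLOSE 1-3: Q_total=9.00, C_total=3.00, V=3.00; Q1=3.00, Q3=6.00; dissipated=1.333
Total dissipated: 44.250 μJ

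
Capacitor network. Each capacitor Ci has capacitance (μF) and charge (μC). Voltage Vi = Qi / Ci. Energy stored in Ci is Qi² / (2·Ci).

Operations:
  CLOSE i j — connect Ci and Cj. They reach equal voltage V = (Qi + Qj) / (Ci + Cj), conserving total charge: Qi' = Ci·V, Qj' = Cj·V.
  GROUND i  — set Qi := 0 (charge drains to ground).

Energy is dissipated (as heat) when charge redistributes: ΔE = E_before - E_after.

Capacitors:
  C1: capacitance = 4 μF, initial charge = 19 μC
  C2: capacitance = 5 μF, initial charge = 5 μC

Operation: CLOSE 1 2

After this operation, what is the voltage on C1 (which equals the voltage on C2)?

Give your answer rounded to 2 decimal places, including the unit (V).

Initial: C1(4μF, Q=19μC, V=4.75V), C2(5μF, Q=5μC, V=1.00V)
Op 1: CLOSE 1-2: Q_total=24.00, C_total=9.00, V=2.67; Q1=10.67, Q2=13.33; dissipated=15.625

Answer: 2.67 V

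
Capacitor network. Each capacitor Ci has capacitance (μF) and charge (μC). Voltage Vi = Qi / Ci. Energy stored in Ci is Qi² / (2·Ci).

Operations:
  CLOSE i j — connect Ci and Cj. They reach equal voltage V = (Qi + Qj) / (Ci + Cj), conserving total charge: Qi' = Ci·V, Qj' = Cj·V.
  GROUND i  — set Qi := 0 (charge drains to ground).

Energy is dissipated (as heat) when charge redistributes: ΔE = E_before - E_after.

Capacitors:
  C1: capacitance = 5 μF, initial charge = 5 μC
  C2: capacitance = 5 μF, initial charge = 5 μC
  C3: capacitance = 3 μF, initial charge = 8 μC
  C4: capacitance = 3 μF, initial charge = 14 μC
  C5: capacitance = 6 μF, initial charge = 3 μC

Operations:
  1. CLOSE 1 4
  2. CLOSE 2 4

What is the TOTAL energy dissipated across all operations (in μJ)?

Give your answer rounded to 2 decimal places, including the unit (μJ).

Initial: C1(5μF, Q=5μC, V=1.00V), C2(5μF, Q=5μC, V=1.00V), C3(3μF, Q=8μC, V=2.67V), C4(3μF, Q=14μC, V=4.67V), C5(6μF, Q=3μC, V=0.50V)
Op 1: CLOSE 1-4: Q_total=19.00, C_total=8.00, V=2.38; Q1=11.88, Q4=7.12; dissipated=12.604
Op 2: CLOSE 2-4: Q_total=12.12, C_total=8.00, V=1.52; Q2=7.58, Q4=4.55; dissipated=1.772
Total dissipated: 14.377 μJ

Answer: 14.38 μJ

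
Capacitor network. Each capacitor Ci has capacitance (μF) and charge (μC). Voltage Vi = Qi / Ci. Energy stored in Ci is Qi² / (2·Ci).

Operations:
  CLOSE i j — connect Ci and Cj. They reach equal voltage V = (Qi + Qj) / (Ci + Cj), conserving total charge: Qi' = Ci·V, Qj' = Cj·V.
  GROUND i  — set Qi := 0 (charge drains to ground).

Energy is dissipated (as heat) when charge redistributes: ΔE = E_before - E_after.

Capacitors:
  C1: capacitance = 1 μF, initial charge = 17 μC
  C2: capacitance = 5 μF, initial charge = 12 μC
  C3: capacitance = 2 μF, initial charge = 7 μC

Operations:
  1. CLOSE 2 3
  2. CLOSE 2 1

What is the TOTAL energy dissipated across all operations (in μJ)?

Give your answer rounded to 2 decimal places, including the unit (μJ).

Initial: C1(1μF, Q=17μC, V=17.00V), C2(5μF, Q=12μC, V=2.40V), C3(2μF, Q=7μC, V=3.50V)
Op 1: CLOSE 2-3: Q_total=19.00, C_total=7.00, V=2.71; Q2=13.57, Q3=5.43; dissipated=0.864
Op 2: CLOSE 2-1: Q_total=30.57, C_total=6.00, V=5.10; Q2=25.48, Q1=5.10; dissipated=85.034
Total dissipated: 85.898 μJ

Answer: 85.90 μJ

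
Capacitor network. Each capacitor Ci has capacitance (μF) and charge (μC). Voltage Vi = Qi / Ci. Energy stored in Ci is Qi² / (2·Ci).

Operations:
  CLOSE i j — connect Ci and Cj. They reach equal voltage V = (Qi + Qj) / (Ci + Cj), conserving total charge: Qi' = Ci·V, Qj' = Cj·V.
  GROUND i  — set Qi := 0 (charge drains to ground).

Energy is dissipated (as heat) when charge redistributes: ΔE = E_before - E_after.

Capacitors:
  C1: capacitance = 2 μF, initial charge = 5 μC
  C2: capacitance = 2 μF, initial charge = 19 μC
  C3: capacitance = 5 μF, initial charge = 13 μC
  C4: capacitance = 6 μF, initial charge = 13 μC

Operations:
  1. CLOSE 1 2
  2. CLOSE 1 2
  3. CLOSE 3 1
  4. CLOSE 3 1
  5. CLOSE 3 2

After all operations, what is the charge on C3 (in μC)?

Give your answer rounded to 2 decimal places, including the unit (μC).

Initial: C1(2μF, Q=5μC, V=2.50V), C2(2μF, Q=19μC, V=9.50V), C3(5μF, Q=13μC, V=2.60V), C4(6μF, Q=13μC, V=2.17V)
Op 1: CLOSE 1-2: Q_total=24.00, C_total=4.00, V=6.00; Q1=12.00, Q2=12.00; dissipated=24.500
Op 2: CLOSE 1-2: Q_total=24.00, C_total=4.00, V=6.00; Q1=12.00, Q2=12.00; dissipated=0.000
Op 3: CLOSE 3-1: Q_total=25.00, C_total=7.00, V=3.57; Q3=17.86, Q1=7.14; dissipated=8.257
Op 4: CLOSE 3-1: Q_total=25.00, C_total=7.00, V=3.57; Q3=17.86, Q1=7.14; dissipated=0.000
Op 5: CLOSE 3-2: Q_total=29.86, C_total=7.00, V=4.27; Q3=21.33, Q2=8.53; dissipated=4.213
Final charges: Q1=7.14, Q2=8.53, Q3=21.33, Q4=13.00

Answer: 21.33 μC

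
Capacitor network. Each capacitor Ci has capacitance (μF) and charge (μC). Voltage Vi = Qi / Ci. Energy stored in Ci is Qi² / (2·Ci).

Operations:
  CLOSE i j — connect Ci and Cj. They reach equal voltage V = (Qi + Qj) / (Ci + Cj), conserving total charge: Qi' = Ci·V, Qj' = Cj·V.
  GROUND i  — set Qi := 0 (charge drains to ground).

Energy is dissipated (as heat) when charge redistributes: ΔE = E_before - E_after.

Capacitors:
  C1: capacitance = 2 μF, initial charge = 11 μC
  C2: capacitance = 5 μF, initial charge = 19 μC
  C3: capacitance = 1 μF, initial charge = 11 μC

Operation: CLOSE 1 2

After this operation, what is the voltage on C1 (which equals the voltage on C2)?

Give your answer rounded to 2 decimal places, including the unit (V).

Answer: 4.29 V

Derivation:
Initial: C1(2μF, Q=11μC, V=5.50V), C2(5μF, Q=19μC, V=3.80V), C3(1μF, Q=11μC, V=11.00V)
Op 1: CLOSE 1-2: Q_total=30.00, C_total=7.00, V=4.29; Q1=8.57, Q2=21.43; dissipated=2.064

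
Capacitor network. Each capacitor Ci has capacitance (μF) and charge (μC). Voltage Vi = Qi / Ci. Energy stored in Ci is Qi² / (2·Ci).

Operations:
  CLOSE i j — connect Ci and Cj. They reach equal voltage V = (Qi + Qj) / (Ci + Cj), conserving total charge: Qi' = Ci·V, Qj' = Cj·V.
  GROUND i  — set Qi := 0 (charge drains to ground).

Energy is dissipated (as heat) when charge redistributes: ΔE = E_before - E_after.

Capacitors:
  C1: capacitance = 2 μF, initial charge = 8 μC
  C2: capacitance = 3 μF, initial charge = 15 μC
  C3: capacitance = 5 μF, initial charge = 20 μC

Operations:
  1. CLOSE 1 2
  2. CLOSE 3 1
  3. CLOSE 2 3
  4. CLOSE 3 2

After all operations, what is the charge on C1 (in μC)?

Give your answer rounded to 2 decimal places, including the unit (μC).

Answer: 8.34 μC

Derivation:
Initial: C1(2μF, Q=8μC, V=4.00V), C2(3μF, Q=15μC, V=5.00V), C3(5μF, Q=20μC, V=4.00V)
Op 1: CLOSE 1-2: Q_total=23.00, C_total=5.00, V=4.60; Q1=9.20, Q2=13.80; dissipated=0.600
Op 2: CLOSE 3-1: Q_total=29.20, C_total=7.00, V=4.17; Q3=20.86, Q1=8.34; dissipated=0.257
Op 3: CLOSE 2-3: Q_total=34.66, C_total=8.00, V=4.33; Q2=13.00, Q3=21.66; dissipated=0.172
Op 4: CLOSE 3-2: Q_total=34.66, C_total=8.00, V=4.33; Q3=21.66, Q2=13.00; dissipated=0.000
Final charges: Q1=8.34, Q2=13.00, Q3=21.66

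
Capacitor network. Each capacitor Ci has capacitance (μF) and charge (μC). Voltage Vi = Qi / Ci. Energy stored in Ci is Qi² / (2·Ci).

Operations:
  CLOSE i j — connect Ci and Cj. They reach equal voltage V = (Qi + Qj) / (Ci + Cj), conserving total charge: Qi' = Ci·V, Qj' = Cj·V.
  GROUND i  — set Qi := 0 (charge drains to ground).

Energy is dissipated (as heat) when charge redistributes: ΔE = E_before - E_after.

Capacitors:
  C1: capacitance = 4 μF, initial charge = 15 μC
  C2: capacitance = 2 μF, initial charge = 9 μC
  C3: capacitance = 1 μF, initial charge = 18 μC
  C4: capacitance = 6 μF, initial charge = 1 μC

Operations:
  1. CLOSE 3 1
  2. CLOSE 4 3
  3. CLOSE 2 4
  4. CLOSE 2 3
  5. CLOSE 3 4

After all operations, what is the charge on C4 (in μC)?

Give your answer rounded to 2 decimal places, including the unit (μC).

Initial: C1(4μF, Q=15μC, V=3.75V), C2(2μF, Q=9μC, V=4.50V), C3(1μF, Q=18μC, V=18.00V), C4(6μF, Q=1μC, V=0.17V)
Op 1: CLOSE 3-1: Q_total=33.00, C_total=5.00, V=6.60; Q3=6.60, Q1=26.40; dissipated=81.225
Op 2: CLOSE 4-3: Q_total=7.60, C_total=7.00, V=1.09; Q4=6.51, Q3=1.09; dissipated=17.738
Op 3: CLOSE 2-4: Q_total=15.51, C_total=8.00, V=1.94; Q2=3.88, Q4=11.64; dissipated=8.743
Op 4: CLOSE 2-3: Q_total=4.96, C_total=3.00, V=1.65; Q2=3.31, Q3=1.65; dissipated=0.243
Op 5: CLOSE 3-4: Q_total=13.29, C_total=7.00, V=1.90; Q3=1.90, Q4=11.39; dissipated=0.035
Final charges: Q1=26.40, Q2=3.31, Q3=1.90, Q4=11.39

Answer: 11.39 μC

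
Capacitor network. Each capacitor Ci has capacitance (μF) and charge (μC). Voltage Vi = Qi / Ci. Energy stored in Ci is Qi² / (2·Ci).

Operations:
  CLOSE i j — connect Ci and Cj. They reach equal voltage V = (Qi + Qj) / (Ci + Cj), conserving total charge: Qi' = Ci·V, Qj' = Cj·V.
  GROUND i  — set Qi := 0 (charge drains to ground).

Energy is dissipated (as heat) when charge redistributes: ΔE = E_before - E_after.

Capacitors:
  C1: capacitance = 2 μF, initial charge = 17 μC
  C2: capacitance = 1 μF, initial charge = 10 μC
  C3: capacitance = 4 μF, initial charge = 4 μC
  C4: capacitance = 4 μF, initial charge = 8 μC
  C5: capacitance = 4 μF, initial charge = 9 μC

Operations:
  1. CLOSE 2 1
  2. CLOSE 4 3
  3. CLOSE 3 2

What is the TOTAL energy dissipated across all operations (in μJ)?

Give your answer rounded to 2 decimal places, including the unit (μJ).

Initial: C1(2μF, Q=17μC, V=8.50V), C2(1μF, Q=10μC, V=10.00V), C3(4μF, Q=4μC, V=1.00V), C4(4μF, Q=8μC, V=2.00V), C5(4μF, Q=9μC, V=2.25V)
Op 1: CLOSE 2-1: Q_total=27.00, C_total=3.00, V=9.00; Q2=9.00, Q1=18.00; dissipated=0.750
Op 2: CLOSE 4-3: Q_total=12.00, C_total=8.00, V=1.50; Q4=6.00, Q3=6.00; dissipated=1.000
Op 3: CLOSE 3-2: Q_total=15.00, C_total=5.00, V=3.00; Q3=12.00, Q2=3.00; dissipated=22.500
Total dissipated: 24.250 μJ

Answer: 24.25 μJ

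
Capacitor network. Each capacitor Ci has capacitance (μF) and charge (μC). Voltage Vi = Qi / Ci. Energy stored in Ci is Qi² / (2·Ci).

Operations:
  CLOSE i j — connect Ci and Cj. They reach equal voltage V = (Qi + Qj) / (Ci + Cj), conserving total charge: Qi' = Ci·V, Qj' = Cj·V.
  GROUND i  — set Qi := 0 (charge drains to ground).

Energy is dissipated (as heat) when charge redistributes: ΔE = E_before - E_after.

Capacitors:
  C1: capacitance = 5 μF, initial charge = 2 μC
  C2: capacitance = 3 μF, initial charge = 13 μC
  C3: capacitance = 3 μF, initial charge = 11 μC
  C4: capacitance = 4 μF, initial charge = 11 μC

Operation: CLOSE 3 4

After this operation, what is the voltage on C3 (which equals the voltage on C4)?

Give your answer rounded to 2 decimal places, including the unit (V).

Answer: 3.14 V

Derivation:
Initial: C1(5μF, Q=2μC, V=0.40V), C2(3μF, Q=13μC, V=4.33V), C3(3μF, Q=11μC, V=3.67V), C4(4μF, Q=11μC, V=2.75V)
Op 1: CLOSE 3-4: Q_total=22.00, C_total=7.00, V=3.14; Q3=9.43, Q4=12.57; dissipated=0.720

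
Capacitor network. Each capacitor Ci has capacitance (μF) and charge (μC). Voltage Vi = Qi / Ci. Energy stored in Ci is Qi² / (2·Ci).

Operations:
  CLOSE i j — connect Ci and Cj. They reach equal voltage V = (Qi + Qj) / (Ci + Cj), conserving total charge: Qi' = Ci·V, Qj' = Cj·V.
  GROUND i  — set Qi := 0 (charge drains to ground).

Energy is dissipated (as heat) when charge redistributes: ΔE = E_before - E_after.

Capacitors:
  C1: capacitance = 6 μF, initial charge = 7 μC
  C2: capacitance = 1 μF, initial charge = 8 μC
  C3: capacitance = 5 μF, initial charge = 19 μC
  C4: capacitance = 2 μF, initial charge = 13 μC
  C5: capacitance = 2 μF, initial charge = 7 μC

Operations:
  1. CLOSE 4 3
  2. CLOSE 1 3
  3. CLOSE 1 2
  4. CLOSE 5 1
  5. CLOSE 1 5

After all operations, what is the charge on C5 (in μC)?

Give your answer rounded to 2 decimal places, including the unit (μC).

Initial: C1(6μF, Q=7μC, V=1.17V), C2(1μF, Q=8μC, V=8.00V), C3(5μF, Q=19μC, V=3.80V), C4(2μF, Q=13μC, V=6.50V), C5(2μF, Q=7μC, V=3.50V)
Op 1: CLOSE 4-3: Q_total=32.00, C_total=7.00, V=4.57; Q4=9.14, Q3=22.86; dissipated=5.207
Op 2: CLOSE 1-3: Q_total=29.86, C_total=11.00, V=2.71; Q1=16.29, Q3=13.57; dissipated=15.808
Op 3: CLOSE 1-2: Q_total=24.29, C_total=7.00, V=3.47; Q1=20.82, Q2=3.47; dissipated=11.974
Op 4: CLOSE 5-1: Q_total=27.82, C_total=8.00, V=3.48; Q5=6.95, Q1=20.86; dissipated=0.001
Op 5: CLOSE 1-5: Q_total=27.82, C_total=8.00, V=3.48; Q1=20.86, Q5=6.95; dissipated=0.000
Final charges: Q1=20.86, Q2=3.47, Q3=13.57, Q4=9.14, Q5=6.95

Answer: 6.95 μC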